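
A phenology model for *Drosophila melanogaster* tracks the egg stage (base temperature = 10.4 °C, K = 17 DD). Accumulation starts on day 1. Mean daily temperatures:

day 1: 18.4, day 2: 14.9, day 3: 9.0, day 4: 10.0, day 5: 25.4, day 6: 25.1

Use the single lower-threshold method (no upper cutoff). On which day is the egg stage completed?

Daily DD above 10.4 °C: 8.0, 4.5, 0.0, 0.0, 15.0, 14.7.
Cumulative: 8.0, 12.5, 12.5, 12.5, 27.5, 42.2.
The total first reaches 17 DD on day 5.

day 5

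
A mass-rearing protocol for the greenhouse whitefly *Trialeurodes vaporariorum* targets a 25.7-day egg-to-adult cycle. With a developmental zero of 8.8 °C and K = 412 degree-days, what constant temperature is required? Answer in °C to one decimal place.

Required daily accumulation = 412 / 25.7 = 16.031 DD/day.
T = T_base + 16.031 = 8.8 + 16.031 = 24.831 ≈ 24.8 °C.

24.8 °C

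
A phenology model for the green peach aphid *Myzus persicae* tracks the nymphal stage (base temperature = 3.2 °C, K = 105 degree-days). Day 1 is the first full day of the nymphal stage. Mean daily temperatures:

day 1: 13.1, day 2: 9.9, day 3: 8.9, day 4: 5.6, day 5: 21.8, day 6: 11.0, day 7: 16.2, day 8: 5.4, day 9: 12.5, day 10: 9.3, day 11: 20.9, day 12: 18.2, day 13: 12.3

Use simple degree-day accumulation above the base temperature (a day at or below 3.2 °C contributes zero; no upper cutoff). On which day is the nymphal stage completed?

day 12

Daily DD above 3.2 °C: 9.9, 6.7, 5.7, 2.4, 18.6, 7.8, 13.0, 2.2, 9.3, 6.1, 17.7, 15.0, 9.1.
Cumulative: 9.9, 16.6, 22.3, 24.7, 43.3, 51.1, 64.1, 66.3, 75.6, 81.7, 99.4, 114.4, 123.5.
The total first reaches 105 DD on day 12.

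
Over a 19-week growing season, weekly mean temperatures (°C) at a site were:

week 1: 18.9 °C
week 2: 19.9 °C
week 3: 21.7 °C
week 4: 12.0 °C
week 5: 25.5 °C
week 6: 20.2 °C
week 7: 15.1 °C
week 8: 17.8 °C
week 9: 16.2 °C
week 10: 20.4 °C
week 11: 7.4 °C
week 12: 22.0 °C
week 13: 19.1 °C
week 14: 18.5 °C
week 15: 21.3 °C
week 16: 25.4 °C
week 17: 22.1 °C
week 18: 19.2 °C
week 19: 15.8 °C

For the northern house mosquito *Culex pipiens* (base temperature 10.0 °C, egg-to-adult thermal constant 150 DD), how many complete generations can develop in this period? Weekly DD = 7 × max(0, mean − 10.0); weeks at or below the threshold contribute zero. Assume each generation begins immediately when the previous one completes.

7 generations

Weekly DD (7 × max(0, T̄ − 10.0)): 62.3, 69.3, 81.9, 14.0, 108.5, 71.4, 35.7, 54.6, 43.4, 72.8, 0.0, 84.0, 63.7, 59.5, 79.1, 107.8, 84.7, 64.4, 40.6.
Season total = 1197.7 DD.
Complete generations = ⌊1197.7 / 150⌋ = 7.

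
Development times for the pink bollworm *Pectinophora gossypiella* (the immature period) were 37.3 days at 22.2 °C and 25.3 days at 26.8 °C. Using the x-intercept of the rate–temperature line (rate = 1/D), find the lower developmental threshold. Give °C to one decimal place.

12.5 °C

Linear rate model ⇒ the product D·(T − T_b) is constant across temperatures.
37.3·(22.2 − T_b) = 25.3·(26.8 − T_b)
T_b = (37.3·22.2 − 25.3·26.8) / (37.3 − 25.3) = 150.02 / 12.0 = 12.502 °C ≈ 12.5 °C.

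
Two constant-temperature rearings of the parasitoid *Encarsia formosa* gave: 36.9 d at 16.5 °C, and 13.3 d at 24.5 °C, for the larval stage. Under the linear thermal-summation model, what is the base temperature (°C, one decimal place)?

12.0 °C

Linear rate model ⇒ the product D·(T − T_b) is constant across temperatures.
36.9·(16.5 − T_b) = 13.3·(24.5 − T_b)
T_b = (36.9·16.5 − 13.3·24.5) / (36.9 − 13.3) = 283.00 / 23.6 = 11.992 °C ≈ 12.0 °C.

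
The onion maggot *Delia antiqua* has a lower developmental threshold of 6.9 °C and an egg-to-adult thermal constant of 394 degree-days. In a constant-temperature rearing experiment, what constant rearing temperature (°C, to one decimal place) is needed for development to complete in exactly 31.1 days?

Required daily accumulation = 394 / 31.1 = 12.669 DD/day.
T = T_base + 12.669 = 6.9 + 12.669 = 19.569 ≈ 19.6 °C.

19.6 °C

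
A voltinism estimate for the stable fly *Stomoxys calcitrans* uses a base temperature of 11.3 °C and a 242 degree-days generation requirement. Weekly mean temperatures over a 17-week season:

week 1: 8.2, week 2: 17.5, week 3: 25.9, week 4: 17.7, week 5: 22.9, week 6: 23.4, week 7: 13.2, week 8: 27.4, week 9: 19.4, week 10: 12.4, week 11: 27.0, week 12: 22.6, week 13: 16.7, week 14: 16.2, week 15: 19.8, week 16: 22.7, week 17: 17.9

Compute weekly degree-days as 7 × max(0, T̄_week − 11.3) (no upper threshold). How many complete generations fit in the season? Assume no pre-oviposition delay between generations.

4 generations

Weekly DD (7 × max(0, T̄ − 11.3)): 0.0, 43.4, 102.2, 44.8, 81.2, 84.7, 13.3, 112.7, 56.7, 7.7, 109.9, 79.1, 37.8, 34.3, 59.5, 79.8, 46.2.
Season total = 993.3 DD.
Complete generations = ⌊993.3 / 242⌋ = 4.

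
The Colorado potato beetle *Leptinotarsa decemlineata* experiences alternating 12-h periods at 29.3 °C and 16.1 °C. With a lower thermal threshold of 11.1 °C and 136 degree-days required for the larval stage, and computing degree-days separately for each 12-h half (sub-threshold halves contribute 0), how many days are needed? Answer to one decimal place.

11.7 days

Day half: max(0, 29.3 − 11.1) × 0.5 = 18.2 × 0.5 = 9.10 DD.
Night half: max(0, 16.1 − 11.1) × 0.5 = 5.0 × 0.5 = 2.50 DD.
Per 24 h: 11.60 DD/day.
Duration = 136 / 11.60 = 11.724 ≈ 11.7 days.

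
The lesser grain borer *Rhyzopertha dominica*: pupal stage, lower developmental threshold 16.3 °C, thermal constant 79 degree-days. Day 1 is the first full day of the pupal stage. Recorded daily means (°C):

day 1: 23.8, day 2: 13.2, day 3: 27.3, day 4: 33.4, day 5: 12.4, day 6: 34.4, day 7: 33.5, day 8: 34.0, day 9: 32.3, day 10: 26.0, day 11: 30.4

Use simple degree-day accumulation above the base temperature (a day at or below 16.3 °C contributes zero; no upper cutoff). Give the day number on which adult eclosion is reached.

Daily DD above 16.3 °C: 7.5, 0.0, 11.0, 17.1, 0.0, 18.1, 17.2, 17.7, 16.0, 9.7, 14.1.
Cumulative: 7.5, 7.5, 18.5, 35.6, 35.6, 53.7, 70.9, 88.6, 104.6, 114.3, 128.4.
The total first reaches 79 DD on day 8.

day 8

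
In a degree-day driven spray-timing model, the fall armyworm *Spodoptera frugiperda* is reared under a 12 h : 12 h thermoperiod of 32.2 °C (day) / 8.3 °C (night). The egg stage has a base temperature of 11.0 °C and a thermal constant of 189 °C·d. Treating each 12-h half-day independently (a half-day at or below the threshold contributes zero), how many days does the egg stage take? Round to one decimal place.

17.8 days

Day half: max(0, 32.2 − 11.0) × 0.5 = 21.2 × 0.5 = 10.60 DD.
Night half: max(0, 8.3 − 11.0) × 0.5 = 0.0 × 0.5 = 0.00 DD.
Per 24 h: 10.60 DD/day.
Duration = 189 / 10.60 = 17.830 ≈ 17.8 days.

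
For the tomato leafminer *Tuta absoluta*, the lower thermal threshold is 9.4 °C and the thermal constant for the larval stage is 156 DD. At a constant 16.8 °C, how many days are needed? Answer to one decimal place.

21.1 days

Daily accumulation = 16.8 − 9.4 = 7.4 DD/day.
Duration = 156 / 7.4 = 21.081 ≈ 21.1 days.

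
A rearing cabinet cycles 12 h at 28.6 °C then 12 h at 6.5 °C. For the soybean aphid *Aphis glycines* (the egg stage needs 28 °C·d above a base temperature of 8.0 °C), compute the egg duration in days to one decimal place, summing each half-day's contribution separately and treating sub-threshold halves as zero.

Day half: max(0, 28.6 − 8.0) × 0.5 = 20.6 × 0.5 = 10.30 DD.
Night half: max(0, 6.5 − 8.0) × 0.5 = 0.0 × 0.5 = 0.00 DD.
Per 24 h: 10.30 DD/day.
Duration = 28 / 10.30 = 2.718 ≈ 2.7 days.

2.7 days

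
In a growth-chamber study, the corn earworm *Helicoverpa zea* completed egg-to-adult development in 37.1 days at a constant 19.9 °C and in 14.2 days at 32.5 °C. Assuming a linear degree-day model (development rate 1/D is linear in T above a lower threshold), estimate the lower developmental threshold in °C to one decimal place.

Equal thermal constants: D₁(T₁ − T_b) = D₂(T₂ − T_b).
37.1·(19.9 − T_b) = 14.2·(32.5 − T_b)
T_b = (37.1·19.9 − 14.2·32.5) / (37.1 − 14.2) = 276.79 / 22.9 = 12.087 °C ≈ 12.1 °C.

12.1 °C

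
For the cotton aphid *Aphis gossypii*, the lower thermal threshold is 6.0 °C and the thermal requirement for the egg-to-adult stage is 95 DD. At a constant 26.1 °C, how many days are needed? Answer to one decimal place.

Daily accumulation = 26.1 − 6.0 = 20.1 DD/day.
Duration = 95 / 20.1 = 4.726 ≈ 4.7 days.

4.7 days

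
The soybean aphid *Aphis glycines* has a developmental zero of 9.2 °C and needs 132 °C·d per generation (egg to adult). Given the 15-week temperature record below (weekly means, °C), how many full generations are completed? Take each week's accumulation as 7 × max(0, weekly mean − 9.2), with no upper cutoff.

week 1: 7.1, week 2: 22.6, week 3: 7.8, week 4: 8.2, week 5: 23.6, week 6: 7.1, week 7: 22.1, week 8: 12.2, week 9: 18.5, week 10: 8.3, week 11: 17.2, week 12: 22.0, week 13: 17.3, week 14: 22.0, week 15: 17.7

5 generations

Weekly DD (7 × max(0, T̄ − 9.2)): 0.0, 93.8, 0.0, 0.0, 100.8, 0.0, 90.3, 21.0, 65.1, 0.0, 56.0, 89.6, 56.7, 89.6, 59.5.
Season total = 722.4 DD.
Complete generations = ⌊722.4 / 132⌋ = 5.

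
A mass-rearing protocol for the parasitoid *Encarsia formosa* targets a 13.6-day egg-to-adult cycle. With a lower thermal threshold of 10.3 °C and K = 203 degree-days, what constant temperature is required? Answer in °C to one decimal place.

25.2 °C

Required daily accumulation = 203 / 13.6 = 14.926 DD/day.
T = T_base + 14.926 = 10.3 + 14.926 = 25.226 ≈ 25.2 °C.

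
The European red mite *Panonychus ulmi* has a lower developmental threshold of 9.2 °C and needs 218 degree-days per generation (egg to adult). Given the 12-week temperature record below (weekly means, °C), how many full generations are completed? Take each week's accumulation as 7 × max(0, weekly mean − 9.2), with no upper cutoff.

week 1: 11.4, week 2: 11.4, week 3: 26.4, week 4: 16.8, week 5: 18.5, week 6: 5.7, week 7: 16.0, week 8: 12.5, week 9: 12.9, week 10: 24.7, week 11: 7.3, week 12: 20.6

2 generations

Weekly DD (7 × max(0, T̄ − 9.2)): 15.4, 15.4, 120.4, 53.2, 65.1, 0.0, 47.6, 23.1, 25.9, 108.5, 0.0, 79.8.
Season total = 554.4 DD.
Complete generations = ⌊554.4 / 218⌋ = 2.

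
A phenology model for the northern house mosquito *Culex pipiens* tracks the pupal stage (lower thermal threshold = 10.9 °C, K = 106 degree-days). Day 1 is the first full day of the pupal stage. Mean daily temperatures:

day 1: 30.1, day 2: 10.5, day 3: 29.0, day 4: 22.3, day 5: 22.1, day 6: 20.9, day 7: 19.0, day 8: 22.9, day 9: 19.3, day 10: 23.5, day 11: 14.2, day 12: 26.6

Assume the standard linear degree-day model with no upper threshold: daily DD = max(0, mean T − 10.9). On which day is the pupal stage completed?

day 10

Daily DD above 10.9 °C: 19.2, 0.0, 18.1, 11.4, 11.2, 10.0, 8.1, 12.0, 8.4, 12.6, 3.3, 15.7.
Cumulative: 19.2, 19.2, 37.3, 48.7, 59.9, 69.9, 78.0, 90.0, 98.4, 111.0, 114.3, 130.0.
The total first reaches 106 DD on day 10.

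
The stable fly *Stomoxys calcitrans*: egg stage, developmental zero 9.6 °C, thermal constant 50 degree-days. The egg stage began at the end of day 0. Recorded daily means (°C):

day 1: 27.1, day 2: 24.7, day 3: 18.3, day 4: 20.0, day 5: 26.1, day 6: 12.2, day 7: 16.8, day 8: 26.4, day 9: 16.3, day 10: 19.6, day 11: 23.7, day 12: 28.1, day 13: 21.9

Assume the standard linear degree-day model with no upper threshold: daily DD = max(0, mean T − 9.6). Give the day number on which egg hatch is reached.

Daily DD above 9.6 °C: 17.5, 15.1, 8.7, 10.4, 16.5, 2.6, 7.2, 16.8, 6.7, 10.0, 14.1, 18.5, 12.3.
Cumulative: 17.5, 32.6, 41.3, 51.7, 68.2, 70.8, 78.0, 94.8, 101.5, 111.5, 125.6, 144.1, 156.4.
The total first reaches 50 DD on day 4.

day 4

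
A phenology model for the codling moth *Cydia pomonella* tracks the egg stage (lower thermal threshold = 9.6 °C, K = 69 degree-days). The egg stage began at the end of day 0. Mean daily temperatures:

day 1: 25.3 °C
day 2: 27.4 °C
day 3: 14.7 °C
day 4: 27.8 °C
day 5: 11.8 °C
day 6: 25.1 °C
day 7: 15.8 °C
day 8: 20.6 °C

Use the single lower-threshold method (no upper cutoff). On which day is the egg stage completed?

day 6

Daily DD above 9.6 °C: 15.7, 17.8, 5.1, 18.2, 2.2, 15.5, 6.2, 11.0.
Cumulative: 15.7, 33.5, 38.6, 56.8, 59.0, 74.5, 80.7, 91.7.
The total first reaches 69 DD on day 6.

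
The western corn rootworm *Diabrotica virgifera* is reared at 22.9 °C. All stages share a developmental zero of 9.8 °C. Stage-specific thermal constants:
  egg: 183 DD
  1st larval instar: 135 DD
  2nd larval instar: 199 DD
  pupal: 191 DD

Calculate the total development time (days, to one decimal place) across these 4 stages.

Daily accumulation at 22.9 °C = 22.9 − 9.8 = 13.1 DD/day.
Total K = 183 + 135 + 199 + 191 = 708 DD.
Total duration = 708 / 13.1 = 54.046 ≈ 54.0 days.

54.0 days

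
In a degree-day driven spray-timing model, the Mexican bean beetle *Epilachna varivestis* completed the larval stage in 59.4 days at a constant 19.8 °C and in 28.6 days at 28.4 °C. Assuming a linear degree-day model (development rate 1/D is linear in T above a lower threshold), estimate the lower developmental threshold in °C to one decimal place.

11.8 °C

Equal thermal constants: D₁(T₁ − T_b) = D₂(T₂ − T_b).
59.4·(19.8 − T_b) = 28.6·(28.4 − T_b)
T_b = (59.4·19.8 − 28.6·28.4) / (59.4 − 28.6) = 363.88 / 30.8 = 11.814 °C ≈ 11.8 °C.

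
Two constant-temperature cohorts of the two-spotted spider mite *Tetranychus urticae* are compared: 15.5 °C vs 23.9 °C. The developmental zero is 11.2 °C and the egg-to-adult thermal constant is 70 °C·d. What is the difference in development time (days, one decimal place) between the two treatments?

10.8 days

At 15.5 °C: 70 / (15.5 − 11.2) = 70 / 4.3 = 16.279 d.
At 23.9 °C: 70 / (23.9 − 11.2) = 70 / 12.7 = 5.512 d.
Difference = |16.279 − 5.512| = 10.767 ≈ 10.8 days.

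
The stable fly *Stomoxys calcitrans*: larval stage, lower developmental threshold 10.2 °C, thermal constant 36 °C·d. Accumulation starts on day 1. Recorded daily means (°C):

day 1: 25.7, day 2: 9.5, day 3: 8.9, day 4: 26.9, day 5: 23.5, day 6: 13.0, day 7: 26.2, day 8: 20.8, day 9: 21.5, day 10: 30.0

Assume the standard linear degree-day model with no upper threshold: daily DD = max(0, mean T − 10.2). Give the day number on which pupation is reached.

day 5

Daily DD above 10.2 °C: 15.5, 0.0, 0.0, 16.7, 13.3, 2.8, 16.0, 10.6, 11.3, 19.8.
Cumulative: 15.5, 15.5, 15.5, 32.2, 45.5, 48.3, 64.3, 74.9, 86.2, 106.0.
The total first reaches 36 DD on day 5.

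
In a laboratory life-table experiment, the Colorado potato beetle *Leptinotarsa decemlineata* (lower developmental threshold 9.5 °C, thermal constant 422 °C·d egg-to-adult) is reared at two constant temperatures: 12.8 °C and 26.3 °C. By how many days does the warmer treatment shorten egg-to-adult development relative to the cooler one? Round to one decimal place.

At 12.8 °C: 422 / (12.8 − 9.5) = 422 / 3.3 = 127.879 d.
At 26.3 °C: 422 / (26.3 − 9.5) = 422 / 16.8 = 25.119 d.
Difference = |127.879 − 25.119| = 102.760 ≈ 102.8 days.

102.8 days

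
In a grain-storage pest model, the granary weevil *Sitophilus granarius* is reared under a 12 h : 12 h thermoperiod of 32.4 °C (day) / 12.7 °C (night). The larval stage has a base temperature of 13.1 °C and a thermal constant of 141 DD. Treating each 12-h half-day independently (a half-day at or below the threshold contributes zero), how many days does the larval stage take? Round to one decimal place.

Day half: max(0, 32.4 − 13.1) × 0.5 = 19.3 × 0.5 = 9.65 DD.
Night half: max(0, 12.7 − 13.1) × 0.5 = 0.0 × 0.5 = 0.00 DD.
Per 24 h: 9.65 DD/day.
Duration = 141 / 9.65 = 14.611 ≈ 14.6 days.

14.6 days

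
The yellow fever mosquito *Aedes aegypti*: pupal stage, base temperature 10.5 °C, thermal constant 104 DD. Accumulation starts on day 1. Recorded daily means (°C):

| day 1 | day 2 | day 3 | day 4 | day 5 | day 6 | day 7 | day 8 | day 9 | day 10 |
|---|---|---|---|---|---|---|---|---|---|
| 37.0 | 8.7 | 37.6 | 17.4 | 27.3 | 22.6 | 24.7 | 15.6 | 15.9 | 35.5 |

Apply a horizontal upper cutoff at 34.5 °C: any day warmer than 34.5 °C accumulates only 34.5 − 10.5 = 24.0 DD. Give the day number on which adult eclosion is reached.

Daily DD above 10.5 °C (capped at 24.0): 24.0, 0.0, 24.0, 6.9, 16.8, 12.1, 14.2, 5.1, 5.4, 24.0.
Cumulative: 24.0, 24.0, 48.0, 54.9, 71.7, 83.8, 98.0, 103.1, 108.5, 132.5.
The total first reaches 104 DD on day 9.

day 9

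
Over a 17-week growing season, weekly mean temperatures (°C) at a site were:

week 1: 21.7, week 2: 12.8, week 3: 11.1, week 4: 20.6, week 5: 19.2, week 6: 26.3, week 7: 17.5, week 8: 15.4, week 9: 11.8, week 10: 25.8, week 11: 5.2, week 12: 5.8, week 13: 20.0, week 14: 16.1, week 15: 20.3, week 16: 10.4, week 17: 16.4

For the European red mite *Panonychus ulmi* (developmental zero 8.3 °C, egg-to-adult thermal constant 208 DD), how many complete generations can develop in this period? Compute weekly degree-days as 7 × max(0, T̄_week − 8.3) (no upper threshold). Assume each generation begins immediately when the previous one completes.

Weekly DD (7 × max(0, T̄ − 8.3)): 93.8, 31.5, 19.6, 86.1, 76.3, 126.0, 64.4, 49.7, 24.5, 122.5, 0.0, 0.0, 81.9, 54.6, 84.0, 14.7, 56.7.
Season total = 986.3 DD.
Complete generations = ⌊986.3 / 208⌋ = 4.

4 generations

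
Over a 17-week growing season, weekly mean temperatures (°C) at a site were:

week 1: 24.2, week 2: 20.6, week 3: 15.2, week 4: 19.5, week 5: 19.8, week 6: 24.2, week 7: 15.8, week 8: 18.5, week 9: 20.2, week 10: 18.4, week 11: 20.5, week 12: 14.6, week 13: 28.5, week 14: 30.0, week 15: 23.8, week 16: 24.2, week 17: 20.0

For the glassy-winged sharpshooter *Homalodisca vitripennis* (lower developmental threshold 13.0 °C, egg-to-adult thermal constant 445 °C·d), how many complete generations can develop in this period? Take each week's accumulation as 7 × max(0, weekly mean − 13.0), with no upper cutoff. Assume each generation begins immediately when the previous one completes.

Weekly DD (7 × max(0, T̄ − 13.0)): 78.4, 53.2, 15.4, 45.5, 47.6, 78.4, 19.6, 38.5, 50.4, 37.8, 52.5, 11.2, 108.5, 119.0, 75.6, 78.4, 49.0.
Season total = 959.0 DD.
Complete generations = ⌊959.0 / 445⌋ = 2.

2 generations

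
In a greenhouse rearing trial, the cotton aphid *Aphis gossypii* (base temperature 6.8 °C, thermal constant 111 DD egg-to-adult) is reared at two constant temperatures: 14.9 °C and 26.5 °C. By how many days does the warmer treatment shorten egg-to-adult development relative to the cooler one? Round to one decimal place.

8.1 days

At 14.9 °C: 111 / (14.9 − 6.8) = 111 / 8.1 = 13.704 d.
At 26.5 °C: 111 / (26.5 − 6.8) = 111 / 19.7 = 5.635 d.
Difference = |13.704 − 5.635| = 8.069 ≈ 8.1 days.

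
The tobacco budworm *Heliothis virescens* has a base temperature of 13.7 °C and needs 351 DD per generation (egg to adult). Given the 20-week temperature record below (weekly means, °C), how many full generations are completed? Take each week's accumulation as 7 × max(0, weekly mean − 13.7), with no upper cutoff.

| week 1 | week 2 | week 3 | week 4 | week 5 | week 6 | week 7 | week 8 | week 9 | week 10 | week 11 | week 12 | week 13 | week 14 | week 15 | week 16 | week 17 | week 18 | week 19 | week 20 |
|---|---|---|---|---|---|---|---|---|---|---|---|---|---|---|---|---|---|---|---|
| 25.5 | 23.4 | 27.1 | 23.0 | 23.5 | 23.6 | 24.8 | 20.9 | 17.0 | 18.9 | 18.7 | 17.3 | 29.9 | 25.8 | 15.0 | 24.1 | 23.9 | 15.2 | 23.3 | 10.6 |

3 generations

Weekly DD (7 × max(0, T̄ − 13.7)): 82.6, 67.9, 93.8, 65.1, 68.6, 69.3, 77.7, 50.4, 23.1, 36.4, 35.0, 25.2, 113.4, 84.7, 9.1, 72.8, 71.4, 10.5, 67.2, 0.0.
Season total = 1124.2 DD.
Complete generations = ⌊1124.2 / 351⌋ = 3.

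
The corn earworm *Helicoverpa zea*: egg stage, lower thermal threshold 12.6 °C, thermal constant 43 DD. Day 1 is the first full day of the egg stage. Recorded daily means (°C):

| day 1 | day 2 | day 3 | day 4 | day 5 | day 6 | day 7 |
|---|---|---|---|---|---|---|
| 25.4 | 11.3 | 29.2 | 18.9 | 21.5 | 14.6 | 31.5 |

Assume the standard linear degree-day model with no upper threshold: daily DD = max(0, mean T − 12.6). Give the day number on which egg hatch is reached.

Daily DD above 12.6 °C: 12.8, 0.0, 16.6, 6.3, 8.9, 2.0, 18.9.
Cumulative: 12.8, 12.8, 29.4, 35.7, 44.6, 46.6, 65.5.
The total first reaches 43 DD on day 5.

day 5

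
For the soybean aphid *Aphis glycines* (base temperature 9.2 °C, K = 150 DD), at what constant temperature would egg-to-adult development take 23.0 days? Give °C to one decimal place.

Required daily accumulation = 150 / 23.0 = 6.522 DD/day.
T = T_base + 6.522 = 9.2 + 6.522 = 15.722 ≈ 15.7 °C.

15.7 °C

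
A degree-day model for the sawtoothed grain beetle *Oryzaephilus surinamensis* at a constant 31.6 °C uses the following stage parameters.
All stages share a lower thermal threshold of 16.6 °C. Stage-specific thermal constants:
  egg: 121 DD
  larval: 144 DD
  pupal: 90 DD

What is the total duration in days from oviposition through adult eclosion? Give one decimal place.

Daily accumulation at 31.6 °C = 31.6 − 16.6 = 15.0 DD/day.
Total K = 121 + 144 + 90 = 355 DD.
Total duration = 355 / 15.0 = 23.667 ≈ 23.7 days.

23.7 days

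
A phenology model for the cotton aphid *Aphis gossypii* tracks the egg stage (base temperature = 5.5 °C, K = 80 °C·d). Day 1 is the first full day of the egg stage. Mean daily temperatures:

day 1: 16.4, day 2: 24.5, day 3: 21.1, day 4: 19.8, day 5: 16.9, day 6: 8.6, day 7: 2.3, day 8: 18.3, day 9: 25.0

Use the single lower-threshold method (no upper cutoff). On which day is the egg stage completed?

day 8

Daily DD above 5.5 °C: 10.9, 19.0, 15.6, 14.3, 11.4, 3.1, 0.0, 12.8, 19.5.
Cumulative: 10.9, 29.9, 45.5, 59.8, 71.2, 74.3, 74.3, 87.1, 106.6.
The total first reaches 80 DD on day 8.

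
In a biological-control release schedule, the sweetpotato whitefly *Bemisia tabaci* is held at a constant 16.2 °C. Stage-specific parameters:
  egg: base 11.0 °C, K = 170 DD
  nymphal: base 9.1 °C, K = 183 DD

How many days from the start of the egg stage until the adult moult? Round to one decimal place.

58.5 days

egg: 170 / (16.2 − 11.0) = 170 / 5.2 = 32.692 d.
nymphal: 183 / (16.2 − 9.1) = 183 / 7.1 = 25.775 d.
Sum = 58.467 ≈ 58.5 days.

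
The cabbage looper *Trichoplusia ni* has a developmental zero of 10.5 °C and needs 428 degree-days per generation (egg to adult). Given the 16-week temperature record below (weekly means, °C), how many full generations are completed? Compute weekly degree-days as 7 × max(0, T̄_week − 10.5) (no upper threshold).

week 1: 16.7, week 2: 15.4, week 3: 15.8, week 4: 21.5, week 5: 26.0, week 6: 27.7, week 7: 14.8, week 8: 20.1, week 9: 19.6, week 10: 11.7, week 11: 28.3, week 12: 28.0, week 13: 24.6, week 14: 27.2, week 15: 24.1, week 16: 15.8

2 generations

Weekly DD (7 × max(0, T̄ − 10.5)): 43.4, 34.3, 37.1, 77.0, 108.5, 120.4, 30.1, 67.2, 63.7, 8.4, 124.6, 122.5, 98.7, 116.9, 95.2, 37.1.
Season total = 1185.1 DD.
Complete generations = ⌊1185.1 / 428⌋ = 2.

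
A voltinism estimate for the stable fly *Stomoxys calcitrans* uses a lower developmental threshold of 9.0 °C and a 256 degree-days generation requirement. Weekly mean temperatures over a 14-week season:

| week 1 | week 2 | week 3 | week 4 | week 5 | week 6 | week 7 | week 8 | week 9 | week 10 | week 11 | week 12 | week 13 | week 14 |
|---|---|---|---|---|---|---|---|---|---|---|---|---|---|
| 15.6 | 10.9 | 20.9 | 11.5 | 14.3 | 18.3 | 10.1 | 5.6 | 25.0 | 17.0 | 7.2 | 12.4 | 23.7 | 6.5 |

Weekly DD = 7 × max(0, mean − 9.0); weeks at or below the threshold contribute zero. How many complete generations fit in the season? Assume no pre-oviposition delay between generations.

Weekly DD (7 × max(0, T̄ − 9.0)): 46.2, 13.3, 83.3, 17.5, 37.1, 65.1, 7.7, 0.0, 112.0, 56.0, 0.0, 23.8, 102.9, 0.0.
Season total = 564.9 DD.
Complete generations = ⌊564.9 / 256⌋ = 2.

2 generations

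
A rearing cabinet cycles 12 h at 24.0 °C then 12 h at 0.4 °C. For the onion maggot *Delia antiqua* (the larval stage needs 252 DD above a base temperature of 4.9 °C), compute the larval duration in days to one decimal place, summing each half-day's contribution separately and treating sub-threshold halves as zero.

Day half: max(0, 24.0 − 4.9) × 0.5 = 19.1 × 0.5 = 9.55 DD.
Night half: max(0, 0.4 − 4.9) × 0.5 = 0.0 × 0.5 = 0.00 DD.
Per 24 h: 9.55 DD/day.
Duration = 252 / 9.55 = 26.387 ≈ 26.4 days.

26.4 days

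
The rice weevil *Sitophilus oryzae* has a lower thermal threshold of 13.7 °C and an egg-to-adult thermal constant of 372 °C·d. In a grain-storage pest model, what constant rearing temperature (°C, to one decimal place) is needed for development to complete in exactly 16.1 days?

36.8 °C

Required daily accumulation = 372 / 16.1 = 23.106 DD/day.
T = T_base + 23.106 = 13.7 + 23.106 = 36.806 ≈ 36.8 °C.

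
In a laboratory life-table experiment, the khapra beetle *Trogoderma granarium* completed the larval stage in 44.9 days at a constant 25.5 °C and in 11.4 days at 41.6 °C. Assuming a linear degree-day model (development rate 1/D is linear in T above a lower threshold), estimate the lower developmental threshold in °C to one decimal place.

Equal thermal constants: D₁(T₁ − T_b) = D₂(T₂ − T_b).
44.9·(25.5 − T_b) = 11.4·(41.6 − T_b)
T_b = (44.9·25.5 − 11.4·41.6) / (44.9 − 11.4) = 670.71 / 33.5 = 20.021 °C ≈ 20.0 °C.

20.0 °C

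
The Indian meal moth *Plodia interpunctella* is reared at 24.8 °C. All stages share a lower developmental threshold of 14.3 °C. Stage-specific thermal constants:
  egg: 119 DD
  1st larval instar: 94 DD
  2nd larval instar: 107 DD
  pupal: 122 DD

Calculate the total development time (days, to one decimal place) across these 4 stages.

42.1 days

Daily accumulation at 24.8 °C = 24.8 − 14.3 = 10.5 DD/day.
Total K = 119 + 94 + 107 + 122 = 442 DD.
Total duration = 442 / 10.5 = 42.095 ≈ 42.1 days.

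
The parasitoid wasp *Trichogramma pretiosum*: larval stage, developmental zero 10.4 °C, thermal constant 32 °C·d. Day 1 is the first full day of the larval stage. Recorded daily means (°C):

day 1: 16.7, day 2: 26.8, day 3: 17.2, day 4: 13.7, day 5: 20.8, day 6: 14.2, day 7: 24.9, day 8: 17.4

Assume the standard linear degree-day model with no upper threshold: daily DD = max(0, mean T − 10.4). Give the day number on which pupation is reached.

Daily DD above 10.4 °C: 6.3, 16.4, 6.8, 3.3, 10.4, 3.8, 14.5, 7.0.
Cumulative: 6.3, 22.7, 29.5, 32.8, 43.2, 47.0, 61.5, 68.5.
The total first reaches 32 DD on day 4.

day 4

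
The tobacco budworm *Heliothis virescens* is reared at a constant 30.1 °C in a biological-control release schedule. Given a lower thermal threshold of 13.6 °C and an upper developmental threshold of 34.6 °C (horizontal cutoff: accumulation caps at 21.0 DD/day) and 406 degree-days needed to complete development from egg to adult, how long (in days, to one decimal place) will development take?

Daily accumulation = 30.1 − 13.6 = 16.5 DD/day.
Duration = 406 / 16.5 = 24.606 ≈ 24.6 days.

24.6 days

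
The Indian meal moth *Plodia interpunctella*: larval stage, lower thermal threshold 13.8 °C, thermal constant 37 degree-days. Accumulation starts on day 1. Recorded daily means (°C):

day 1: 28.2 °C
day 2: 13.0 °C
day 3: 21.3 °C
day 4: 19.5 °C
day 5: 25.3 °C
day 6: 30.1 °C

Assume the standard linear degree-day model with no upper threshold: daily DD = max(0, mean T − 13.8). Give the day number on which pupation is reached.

Daily DD above 13.8 °C: 14.4, 0.0, 7.5, 5.7, 11.5, 16.3.
Cumulative: 14.4, 14.4, 21.9, 27.6, 39.1, 55.4.
The total first reaches 37 DD on day 5.

day 5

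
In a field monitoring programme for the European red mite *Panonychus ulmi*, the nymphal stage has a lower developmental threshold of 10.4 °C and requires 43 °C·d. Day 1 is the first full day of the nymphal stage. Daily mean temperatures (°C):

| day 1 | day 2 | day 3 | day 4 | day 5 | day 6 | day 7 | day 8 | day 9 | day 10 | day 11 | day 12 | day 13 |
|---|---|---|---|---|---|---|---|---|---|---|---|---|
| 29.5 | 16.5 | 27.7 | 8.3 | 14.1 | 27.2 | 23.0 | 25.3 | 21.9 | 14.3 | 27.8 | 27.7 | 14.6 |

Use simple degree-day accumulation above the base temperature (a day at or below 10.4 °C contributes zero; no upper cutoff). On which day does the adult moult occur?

day 5

Daily DD above 10.4 °C: 19.1, 6.1, 17.3, 0.0, 3.7, 16.8, 12.6, 14.9, 11.5, 3.9, 17.4, 17.3, 4.2.
Cumulative: 19.1, 25.2, 42.5, 42.5, 46.2, 63.0, 75.6, 90.5, 102.0, 105.9, 123.3, 140.6, 144.8.
The total first reaches 43 DD on day 5.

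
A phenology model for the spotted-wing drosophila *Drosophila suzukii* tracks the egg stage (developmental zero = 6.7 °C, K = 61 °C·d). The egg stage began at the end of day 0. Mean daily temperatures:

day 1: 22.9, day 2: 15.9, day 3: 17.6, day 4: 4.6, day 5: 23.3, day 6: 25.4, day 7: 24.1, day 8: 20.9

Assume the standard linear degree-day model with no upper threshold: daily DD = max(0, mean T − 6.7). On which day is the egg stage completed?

day 6

Daily DD above 6.7 °C: 16.2, 9.2, 10.9, 0.0, 16.6, 18.7, 17.4, 14.2.
Cumulative: 16.2, 25.4, 36.3, 36.3, 52.9, 71.6, 89.0, 103.2.
The total first reaches 61 DD on day 6.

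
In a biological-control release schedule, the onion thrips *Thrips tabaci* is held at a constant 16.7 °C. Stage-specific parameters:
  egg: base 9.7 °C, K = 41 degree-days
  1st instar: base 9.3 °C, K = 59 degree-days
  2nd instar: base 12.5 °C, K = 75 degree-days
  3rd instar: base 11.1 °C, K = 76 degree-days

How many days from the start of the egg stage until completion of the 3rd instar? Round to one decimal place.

45.3 days

egg: 41 / (16.7 − 9.7) = 41 / 7.0 = 5.857 d.
1st instar: 59 / (16.7 − 9.3) = 59 / 7.4 = 7.973 d.
2nd instar: 75 / (16.7 − 12.5) = 75 / 4.2 = 17.857 d.
3rd instar: 76 / (16.7 − 11.1) = 76 / 5.6 = 13.571 d.
Sum = 45.259 ≈ 45.3 days.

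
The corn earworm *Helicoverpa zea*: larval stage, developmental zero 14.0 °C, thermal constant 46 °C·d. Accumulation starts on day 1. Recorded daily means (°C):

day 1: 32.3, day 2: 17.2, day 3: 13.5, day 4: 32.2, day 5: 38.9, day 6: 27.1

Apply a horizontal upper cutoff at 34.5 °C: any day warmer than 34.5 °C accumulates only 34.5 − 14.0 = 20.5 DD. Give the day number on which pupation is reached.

Daily DD above 14.0 °C (capped at 20.5): 18.3, 3.2, 0.0, 18.2, 20.5, 13.1.
Cumulative: 18.3, 21.5, 21.5, 39.7, 60.2, 73.3.
The total first reaches 46 DD on day 5.

day 5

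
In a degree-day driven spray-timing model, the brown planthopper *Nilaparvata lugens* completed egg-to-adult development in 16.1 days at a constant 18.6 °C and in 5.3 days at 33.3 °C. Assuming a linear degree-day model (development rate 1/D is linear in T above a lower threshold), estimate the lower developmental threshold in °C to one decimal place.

11.4 °C

Linear rate model ⇒ the product D·(T − T_b) is constant across temperatures.
16.1·(18.6 − T_b) = 5.3·(33.3 − T_b)
T_b = (16.1·18.6 − 5.3·33.3) / (16.1 − 5.3) = 122.97 / 10.8 = 11.386 °C ≈ 11.4 °C.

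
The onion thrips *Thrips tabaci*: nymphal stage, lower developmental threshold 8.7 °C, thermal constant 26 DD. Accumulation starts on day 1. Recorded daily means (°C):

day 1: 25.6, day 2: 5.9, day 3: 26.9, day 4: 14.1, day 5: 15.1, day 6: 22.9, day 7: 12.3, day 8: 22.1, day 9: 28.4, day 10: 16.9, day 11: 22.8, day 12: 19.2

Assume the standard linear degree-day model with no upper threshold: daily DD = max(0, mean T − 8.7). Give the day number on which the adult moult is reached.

day 3

Daily DD above 8.7 °C: 16.9, 0.0, 18.2, 5.4, 6.4, 14.2, 3.6, 13.4, 19.7, 8.2, 14.1, 10.5.
Cumulative: 16.9, 16.9, 35.1, 40.5, 46.9, 61.1, 64.7, 78.1, 97.8, 106.0, 120.1, 130.6.
The total first reaches 26 DD on day 3.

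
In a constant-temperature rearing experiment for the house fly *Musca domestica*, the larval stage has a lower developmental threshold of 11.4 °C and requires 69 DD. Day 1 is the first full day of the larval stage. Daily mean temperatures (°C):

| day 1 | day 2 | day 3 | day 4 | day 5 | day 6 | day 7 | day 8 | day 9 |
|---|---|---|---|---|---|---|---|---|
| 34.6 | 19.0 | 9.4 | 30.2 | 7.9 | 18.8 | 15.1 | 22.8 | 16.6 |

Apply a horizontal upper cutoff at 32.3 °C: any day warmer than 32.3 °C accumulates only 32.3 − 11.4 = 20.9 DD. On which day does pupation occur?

day 8

Daily DD above 11.4 °C (capped at 20.9): 20.9, 7.6, 0.0, 18.8, 0.0, 7.4, 3.7, 11.4, 5.2.
Cumulative: 20.9, 28.5, 28.5, 47.3, 47.3, 54.7, 58.4, 69.8, 75.0.
The total first reaches 69 DD on day 8.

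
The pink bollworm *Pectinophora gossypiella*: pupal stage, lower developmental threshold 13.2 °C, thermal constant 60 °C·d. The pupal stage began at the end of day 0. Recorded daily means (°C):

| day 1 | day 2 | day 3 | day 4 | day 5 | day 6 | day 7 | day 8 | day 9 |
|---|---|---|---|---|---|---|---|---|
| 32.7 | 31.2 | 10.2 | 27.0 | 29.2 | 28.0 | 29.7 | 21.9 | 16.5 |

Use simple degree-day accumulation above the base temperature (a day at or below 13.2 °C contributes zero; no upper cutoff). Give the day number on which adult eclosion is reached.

Daily DD above 13.2 °C: 19.5, 18.0, 0.0, 13.8, 16.0, 14.8, 16.5, 8.7, 3.3.
Cumulative: 19.5, 37.5, 37.5, 51.3, 67.3, 82.1, 98.6, 107.3, 110.6.
The total first reaches 60 DD on day 5.

day 5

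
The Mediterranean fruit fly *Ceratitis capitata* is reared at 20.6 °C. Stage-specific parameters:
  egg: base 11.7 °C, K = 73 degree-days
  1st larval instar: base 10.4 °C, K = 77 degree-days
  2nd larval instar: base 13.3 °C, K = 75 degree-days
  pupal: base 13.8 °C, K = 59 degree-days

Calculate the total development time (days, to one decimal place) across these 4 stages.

34.7 days

egg: 73 / (20.6 − 11.7) = 73 / 8.9 = 8.202 d.
1st larval instar: 77 / (20.6 − 10.4) = 77 / 10.2 = 7.549 d.
2nd larval instar: 75 / (20.6 − 13.3) = 75 / 7.3 = 10.274 d.
pupal: 59 / (20.6 − 13.8) = 59 / 6.8 = 8.676 d.
Sum = 34.702 ≈ 34.7 days.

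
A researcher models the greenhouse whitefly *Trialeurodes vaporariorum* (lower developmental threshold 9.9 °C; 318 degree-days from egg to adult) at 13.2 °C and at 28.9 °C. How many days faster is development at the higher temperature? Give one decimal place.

At 13.2 °C: 318 / (13.2 − 9.9) = 318 / 3.3 = 96.364 d.
At 28.9 °C: 318 / (28.9 − 9.9) = 318 / 19.0 = 16.737 d.
Difference = |96.364 − 16.737| = 79.627 ≈ 79.6 days.

79.6 days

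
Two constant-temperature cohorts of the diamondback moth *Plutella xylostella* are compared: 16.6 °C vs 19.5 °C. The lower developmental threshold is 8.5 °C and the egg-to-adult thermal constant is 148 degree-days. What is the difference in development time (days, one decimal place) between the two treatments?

At 16.6 °C: 148 / (16.6 − 8.5) = 148 / 8.1 = 18.272 d.
At 19.5 °C: 148 / (19.5 − 8.5) = 148 / 11.0 = 13.455 d.
Difference = |18.272 − 13.455| = 4.817 ≈ 4.8 days.

4.8 days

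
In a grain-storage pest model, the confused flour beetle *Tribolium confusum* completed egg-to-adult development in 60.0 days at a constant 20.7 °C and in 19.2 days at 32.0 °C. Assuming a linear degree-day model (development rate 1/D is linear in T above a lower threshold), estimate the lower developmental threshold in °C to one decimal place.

15.4 °C

Linear rate model ⇒ the product D·(T − T_b) is constant across temperatures.
60.0·(20.7 − T_b) = 19.2·(32.0 − T_b)
T_b = (60.0·20.7 − 19.2·32.0) / (60.0 − 19.2) = 627.60 / 40.8 = 15.382 °C ≈ 15.4 °C.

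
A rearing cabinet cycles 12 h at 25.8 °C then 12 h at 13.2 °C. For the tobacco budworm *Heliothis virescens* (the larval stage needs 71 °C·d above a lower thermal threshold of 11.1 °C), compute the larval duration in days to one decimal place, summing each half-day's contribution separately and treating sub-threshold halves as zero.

8.5 days

Day half: max(0, 25.8 − 11.1) × 0.5 = 14.7 × 0.5 = 7.35 DD.
Night half: max(0, 13.2 − 11.1) × 0.5 = 2.1 × 0.5 = 1.05 DD.
Per 24 h: 8.40 DD/day.
Duration = 71 / 8.40 = 8.452 ≈ 8.5 days.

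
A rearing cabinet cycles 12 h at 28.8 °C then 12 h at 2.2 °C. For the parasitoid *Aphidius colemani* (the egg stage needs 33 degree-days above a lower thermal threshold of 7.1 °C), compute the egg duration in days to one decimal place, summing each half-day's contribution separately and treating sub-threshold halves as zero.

3.0 days

Day half: max(0, 28.8 − 7.1) × 0.5 = 21.7 × 0.5 = 10.85 DD.
Night half: max(0, 2.2 − 7.1) × 0.5 = 0.0 × 0.5 = 0.00 DD.
Per 24 h: 10.85 DD/day.
Duration = 33 / 10.85 = 3.041 ≈ 3.0 days.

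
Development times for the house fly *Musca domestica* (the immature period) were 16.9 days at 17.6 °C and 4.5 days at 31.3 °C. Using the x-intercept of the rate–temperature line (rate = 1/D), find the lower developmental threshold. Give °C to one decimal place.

12.6 °C

Under the model K = D·(T − T_b), so D₁·(T₁ − T_b) = D₂·(T₂ − T_b).
16.9·(17.6 − T_b) = 4.5·(31.3 − T_b)
T_b = (16.9·17.6 − 4.5·31.3) / (16.9 − 4.5) = 156.59 / 12.4 = 12.628 °C ≈ 12.6 °C.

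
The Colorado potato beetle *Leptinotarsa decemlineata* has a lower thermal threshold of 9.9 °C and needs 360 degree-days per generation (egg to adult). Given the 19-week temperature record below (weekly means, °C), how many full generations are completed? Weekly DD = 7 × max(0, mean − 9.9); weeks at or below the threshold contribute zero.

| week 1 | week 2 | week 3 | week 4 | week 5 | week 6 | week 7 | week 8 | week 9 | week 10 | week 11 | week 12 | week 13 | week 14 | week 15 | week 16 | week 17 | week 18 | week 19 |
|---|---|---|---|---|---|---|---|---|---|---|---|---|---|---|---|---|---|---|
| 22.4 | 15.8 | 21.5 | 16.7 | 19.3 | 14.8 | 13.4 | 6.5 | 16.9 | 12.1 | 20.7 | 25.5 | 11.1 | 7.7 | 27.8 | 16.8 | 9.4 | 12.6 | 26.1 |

Weekly DD (7 × max(0, T̄ − 9.9)): 87.5, 41.3, 81.2, 47.6, 65.8, 34.3, 24.5, 0.0, 49.0, 15.4, 75.6, 109.2, 8.4, 0.0, 125.3, 48.3, 0.0, 18.9, 113.4.
Season total = 945.7 DD.
Complete generations = ⌊945.7 / 360⌋ = 2.

2 generations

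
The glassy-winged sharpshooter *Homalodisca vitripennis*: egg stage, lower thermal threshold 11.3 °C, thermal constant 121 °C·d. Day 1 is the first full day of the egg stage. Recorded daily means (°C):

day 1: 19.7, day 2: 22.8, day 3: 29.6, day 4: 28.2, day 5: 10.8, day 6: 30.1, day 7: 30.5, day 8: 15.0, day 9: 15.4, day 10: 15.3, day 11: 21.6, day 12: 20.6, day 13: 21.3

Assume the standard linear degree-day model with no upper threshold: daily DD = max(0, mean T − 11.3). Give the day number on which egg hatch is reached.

day 12

Daily DD above 11.3 °C: 8.4, 11.5, 18.3, 16.9, 0.0, 18.8, 19.2, 3.7, 4.1, 4.0, 10.3, 9.3, 10.0.
Cumulative: 8.4, 19.9, 38.2, 55.1, 55.1, 73.9, 93.1, 96.8, 100.9, 104.9, 115.2, 124.5, 134.5.
The total first reaches 121 DD on day 12.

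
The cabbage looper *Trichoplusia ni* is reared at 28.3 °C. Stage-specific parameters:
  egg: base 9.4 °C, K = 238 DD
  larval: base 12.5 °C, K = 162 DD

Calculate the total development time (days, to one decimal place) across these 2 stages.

22.8 days

egg: 238 / (28.3 − 9.4) = 238 / 18.9 = 12.593 d.
larval: 162 / (28.3 − 12.5) = 162 / 15.8 = 10.253 d.
Sum = 22.846 ≈ 22.8 days.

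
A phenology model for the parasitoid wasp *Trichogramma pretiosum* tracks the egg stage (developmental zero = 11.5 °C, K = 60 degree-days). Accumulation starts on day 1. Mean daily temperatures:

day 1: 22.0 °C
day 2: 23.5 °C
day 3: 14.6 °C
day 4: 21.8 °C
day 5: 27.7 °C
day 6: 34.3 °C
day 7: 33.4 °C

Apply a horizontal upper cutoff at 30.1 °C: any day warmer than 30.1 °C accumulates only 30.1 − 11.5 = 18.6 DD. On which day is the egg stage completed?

day 6

Daily DD above 11.5 °C (capped at 18.6): 10.5, 12.0, 3.1, 10.3, 16.2, 18.6, 18.6.
Cumulative: 10.5, 22.5, 25.6, 35.9, 52.1, 70.7, 89.3.
The total first reaches 60 DD on day 6.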